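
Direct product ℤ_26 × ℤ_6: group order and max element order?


|ℤ_26 × ℤ_6| = 26 × 6 = 156
Max element order = lcm(26,6) = 78
Cyclic? No (gcd=2)

|ℤ_26×ℤ_6| = 156, max element order = 78


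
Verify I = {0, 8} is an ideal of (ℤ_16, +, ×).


Check ideal conditions for I = {0, 8} in ℤ_16:
(1) I is an additive subgroup? Yes
(2) For r ∈ ℤ_16 and a ∈ I: r·a ∈ I? Yes

Yes, I is an ideal of ℤ_16


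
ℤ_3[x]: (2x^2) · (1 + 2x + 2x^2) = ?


Expand and collect like terms; reduce coefficients mod 3:
x^0: 0·1 = 0 ≡ 0 (mod 3)
x^1: 0·2 + 0·1 = 0 ≡ 0 (mod 3)
x^2: 0·2 + 0·2 + 2·1 = 2 ≡ 2 (mod 3)
x^3: 0·2 + 2·2 = 4 ≡ 1 (mod 3)
x^4: 2·2 = 4 ≡ 1 (mod 3)
Result: 2x^2 + x^3 + x^4

f · g = 2x^2 + x^3 + x^4


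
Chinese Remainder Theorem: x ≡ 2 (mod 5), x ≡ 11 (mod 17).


m₁ = 5, m₂ = 17, gcd = 1, so CRT applies. M = m₁·m₂ = 85
Let M₁ = M/m₁ = 17, M₂ = M/m₂ = 5
Find y₁ ≡ M₁⁻¹ (mod m₁): 17⁻¹ ≡ 3 (mod 5)
Find y₂ ≡ M₂⁻¹ (mod m₂): 5⁻¹ ≡ 7 (mod 17)
x = a₁·M₁·y₁ + a₂·M₂·y₂ = 2·17·3 + 11·5·7 = 487
Reduce mod 85: x ≡ 62
Check: 62 mod 5 = 2 ✓, 62 mod 17 = 11 ✓

x ≡ 62 (mod 85)


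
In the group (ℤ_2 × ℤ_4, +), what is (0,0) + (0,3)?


Operation: componentwise addition mod (2, 4)
(0,0) + (0,3) = ((a₁+b₁) mod 2, (a₂+b₂) mod 4) with a = (0,0), b = (0,3)

(0,0) + (0,3) = (0,3)


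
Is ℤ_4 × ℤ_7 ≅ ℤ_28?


Comparing ℤ_4 × ℤ_7 and ℤ_28:
gcd(4,7) = 1, so ℤ_4 × ℤ_7 ≅ ℤ_28 (CRT)

Yes, ℤ_4 × ℤ_7 ≅ ℤ_28


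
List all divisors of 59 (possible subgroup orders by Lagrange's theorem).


Lagrange's theorem: |H| divides |G|
|G| = 59
Divisors of 59: 1, 59

Possible subgroup orders: {1, 59}


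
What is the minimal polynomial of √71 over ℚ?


√71 satisfies x² - 71 = 0, irreducible over ℚ since 71 is squarefree

Minimal polynomial: x² - 71


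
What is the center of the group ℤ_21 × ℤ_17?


Z(G) = {g ∈ G | gx = xg for all x ∈ G}
Direct product of abelian groups is abelian, so Z(G) = G

Z(ℤ_21 × ℤ_17) = ℤ_21 × ℤ_17


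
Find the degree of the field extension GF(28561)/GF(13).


GF(28561) = GF(13^4), so the extension degree is 4

[GF(28561)/GF(13)] = 4


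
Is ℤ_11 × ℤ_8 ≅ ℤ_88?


Comparing ℤ_11 × ℤ_8 and ℤ_88:
gcd(11,8) = 1, so ℤ_11 × ℤ_8 ≅ ℤ_88 (CRT)

Yes, ℤ_11 × ℤ_8 ≅ ℤ_88


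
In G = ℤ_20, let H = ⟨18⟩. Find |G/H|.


|⟨18⟩| = n / gcd(18, 20) = 20 / 2 = 10
H is normal (ℤ_20 is abelian).
|G/H| = |G| / |H| = 20 / 10 = 2

|G/H| = 2


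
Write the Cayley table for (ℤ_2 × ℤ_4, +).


Elements: {(0,0), (0,1), (0,2), (0,3), (1,0), (1,1), (1,2), (1,3)}
Operation: componentwise addition mod (2, 4)
Entry (a, b) = ((a₁+b₁) mod 2, (a₂+b₂) mod 4)

Cayley table:
      | (0,0) | (0,1) | (0,2) | (0,3) | (1,0) | (1,1) | (1,2) | (1,3)
(0,0) | (0,0) | (0,1) | (0,2) | (0,3) | (1,0) | (1,1) | (1,2) | (1,3)
(0,1) | (0,1) | (0,2) | (0,3) | (0,0) | (1,1) | (1,2) | (1,3) | (1,0)
(0,2) | (0,2) | (0,3) | (0,0) | (0,1) | (1,2) | (1,3) | (1,0) | (1,1)
(0,3) | (0,3) | (0,0) | (0,1) | (0,2) | (1,3) | (1,0) | (1,1) | (1,2)
(1,0) | (1,0) | (1,1) | (1,2) | (1,3) | (0,0) | (0,1) | (0,2) | (0,3)
(1,1) | (1,1) | (1,2) | (1,3) | (1,0) | (0,1) | (0,2) | (0,3) | (0,0)
(1,2) | (1,2) | (1,3) | (1,0) | (1,1) | (0,2) | (0,3) | (0,0) | (0,1)
(1,3) | (1,3) | (1,0) | (1,1) | (1,2) | (0,3) | (0,0) | (0,1) | (0,2)


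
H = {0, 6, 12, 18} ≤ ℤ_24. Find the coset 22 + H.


22 + H = {22 + h (mod 24) : h ∈ H}
22+0=22, 22+6=4, 22+12=10, 22+18=16
22 + H = {4, 10, 16, 22} = 4 + H

22 + H = {4, 10, 16, 22}


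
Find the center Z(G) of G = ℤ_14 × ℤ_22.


Z(G) = {g ∈ G | gx = xg for all x ∈ G}
Direct product of abelian groups is abelian, so Z(G) = G

Z(ℤ_14 × ℤ_22) = ℤ_14 × ℤ_22


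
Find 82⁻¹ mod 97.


Use the extended Euclidean algorithm to write 1 = 82·s + 97·t; then s mod 97 is the inverse.
Euclidean algorithm:
  82 = 0·97 + 82
  97 = 1·82 + 15
  82 = 5·15 + 7
  15 = 2·7 + 1
  7 = 7·1 + 0
gcd(82,97) = 1
Back-substitution gives: 82·(-13) + 97·(11) = 1
So 82⁻¹ ≡ -13 ≡ 84 (mod 97)
Check: 82 × 84 = 6888 ≡ 1 (mod 97) ✓

82⁻¹ ≡ 84 (mod 97)


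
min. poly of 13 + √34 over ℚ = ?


Let α = 13 + √34. Then α - 13 = √34, so (α - 13)² = 34, giving α² - 26α + 135 = 0. Degree 2 and α ∉ ℚ, so this is the minimal polynomial.

Minimal polynomial: x² - 26x + 135


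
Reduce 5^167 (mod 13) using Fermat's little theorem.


Fermat's little theorem: if p is prime and gcd(a,p)=1, then a^(p-1) ≡ 1 (mod p)
p = 13 is prime, gcd(5,13) = 1
Reduce exponent: 167 mod 12 = 11
So 5^167 ≡ 5^11 (mod 13)
5^11 mod 13 = 8

5^167 ≡ 8 (mod 13)


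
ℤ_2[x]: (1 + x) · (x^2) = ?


Expand and collect like terms; reduce coefficients mod 2:
x^0: 1·0 = 0 ≡ 0 (mod 2)
x^1: 1·0 + 1·0 = 0 ≡ 0 (mod 2)
x^2: 1·1 + 1·0 = 1 ≡ 1 (mod 2)
x^3: 1·1 = 1 ≡ 1 (mod 2)
Result: x^2 + x^3

f · g = x^2 + x^3


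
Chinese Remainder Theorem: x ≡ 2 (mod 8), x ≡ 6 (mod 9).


m₁ = 8, m₂ = 9, gcd = 1, so CRT applies. M = m₁·m₂ = 72
Let M₁ = M/m₁ = 9, M₂ = M/m₂ = 8
Find y₁ ≡ M₁⁻¹ (mod m₁): 9⁻¹ ≡ 1 (mod 8)
Find y₂ ≡ M₂⁻¹ (mod m₂): 8⁻¹ ≡ 8 (mod 9)
x = a₁·M₁·y₁ + a₂·M₂·y₂ = 2·9·1 + 6·8·8 = 402
Reduce mod 72: x ≡ 42
Check: 42 mod 8 = 2 ✓, 42 mod 9 = 6 ✓

x ≡ 42 (mod 72)


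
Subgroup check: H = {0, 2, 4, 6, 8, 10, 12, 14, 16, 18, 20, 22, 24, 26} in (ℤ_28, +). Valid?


Subgroup test for H = {0, 2, 4, 6, 8, 10, 12, 14, 16, 18, 20, 22, 24, 26} in (ℤ_28, +):
(1) 0 ∈ H? Yes
(2) Closure: for all a,b ∈ H, (a+b) mod 28 ∈ H? Yes
(3) Inverses: for all a ∈ H, -a mod 28 ∈ H? Yes

Yes, H is a subgroup of ℤ_28


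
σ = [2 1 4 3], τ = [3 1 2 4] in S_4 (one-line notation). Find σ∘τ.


σ∘τ: apply τ first, then σ
1 →τ 3 →σ 4
2 →τ 1 →σ 2
3 →τ 2 →σ 1
4 →τ 4 →σ 3

σ∘τ = [4 2 1 3]


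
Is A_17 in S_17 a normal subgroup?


H = A_17 in S_17
A_17 has index 2 in S_17, and every subgroup of index 2 is normal

Yes, normal subgroup


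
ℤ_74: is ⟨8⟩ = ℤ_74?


g generates ℤ_n iff gcd(g, n) = 1
gcd(8, 74) = 2
Since gcd = 2 ≠ 1, ⟨8⟩ has order 37 < 74, so 8 is not a generator.

No, 8 does not generate ℤ_74


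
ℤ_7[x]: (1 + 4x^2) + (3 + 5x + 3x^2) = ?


Add coefficients mod 7:
x^0: 1 + 3 = 4 (mod 7)
x^1: 0 + 5 = 5 (mod 7)
x^2: 4 + 3 = 0 (mod 7)
Result: 4 + 5x

f + g = 4 + 5x


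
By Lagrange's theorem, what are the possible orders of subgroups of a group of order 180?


Lagrange's theorem: |H| divides |G|
|G| = 180
Divisors of 180: 1, 2, 3, 4, 5, 6, 9, 10, 12, 15, 18, 20, 30, 36, 45, 60, 90, 180

Possible subgroup orders: {1, 2, 3, 4, 5, 6, 9, 10, 12, 15, 18, 20, 30, 36, 45, 60, 90, 180}


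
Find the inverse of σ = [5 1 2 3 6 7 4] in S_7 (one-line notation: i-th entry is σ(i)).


To find σ⁻¹, swap domain and range:
σ(1) = 5 → σ⁻¹(5) = 1
σ(2) = 1 → σ⁻¹(1) = 2
σ(3) = 2 → σ⁻¹(2) = 3
σ(4) = 3 → σ⁻¹(3) = 4
σ(5) = 6 → σ⁻¹(6) = 5
σ(6) = 7 → σ⁻¹(7) = 6
σ(7) = 4 → σ⁻¹(4) = 7

σ⁻¹ = [2 3 4 7 1 5 6]


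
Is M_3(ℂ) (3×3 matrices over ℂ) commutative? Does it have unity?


Matrix multiplication is non-commutative for n ≥ 2; the identity matrix I is the unity; singular matrices give zero divisors, so not an integral domain
Commutative: No
Integral domain: No
Has unity: Yes

M_3(ℂ) (3×3 matrices over ℂ): Commutative=No, Unity=Yes


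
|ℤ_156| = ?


ℤ_n has n elements.

|ℤ_156| = 156


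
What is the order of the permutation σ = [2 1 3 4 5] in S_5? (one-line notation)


Cycle decomposition: (1 2)
Cycle lengths: 2
Order = lcm(2) = 2

ord(σ) = 2


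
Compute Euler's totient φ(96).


Factor n: 96 = 2^5 × 3
φ(n) = n · ∏(1 - 1/p) over distinct primes p | n
φ(96) = 96 · (1 - 1/2) · (1 - 1/3) = 32

φ(96) = 32


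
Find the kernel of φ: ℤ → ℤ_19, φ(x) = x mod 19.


Kernel = preimage of identity
ker(φ) = {x ∈ ℤ : x ≡ 0 (mod 19)} = 19ℤ = {0, ±19, ±38, ...}

ker(φ) = 19ℤ


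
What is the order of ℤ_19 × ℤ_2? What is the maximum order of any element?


|ℤ_19 × ℤ_2| = 19 × 2 = 38
Max element order = lcm(19,2) = 38
Cyclic? Yes (gcd=1)

|ℤ_19×ℤ_2| = 38, max element order = 38


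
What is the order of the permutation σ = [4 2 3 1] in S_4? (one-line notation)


Cycle decomposition: (1 4)
Cycle lengths: 2
Order = lcm(2) = 2

ord(σ) = 2


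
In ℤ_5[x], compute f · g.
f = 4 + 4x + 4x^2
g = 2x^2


Expand and collect like terms; reduce coefficients mod 5:
x^0: 4·0 = 0 ≡ 0 (mod 5)
x^1: 4·0 + 4·0 = 0 ≡ 0 (mod 5)
x^2: 4·2 + 4·0 + 4·0 = 8 ≡ 3 (mod 5)
x^3: 4·2 + 4·0 = 8 ≡ 3 (mod 5)
x^4: 4·2 = 8 ≡ 3 (mod 5)
Result: 3x^2 + 3x^3 + 3x^4

f · g = 3x^2 + 3x^3 + 3x^4


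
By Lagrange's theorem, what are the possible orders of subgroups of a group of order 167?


Lagrange's theorem: |H| divides |G|
|G| = 167
Divisors of 167: 1, 167

Possible subgroup orders: {1, 167}


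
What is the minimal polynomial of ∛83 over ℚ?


∛83 satisfies x³ - 83 = 0, irreducible over ℚ (no rational root; 83 is not a perfect cube)

Minimal polynomial: x³ - 83


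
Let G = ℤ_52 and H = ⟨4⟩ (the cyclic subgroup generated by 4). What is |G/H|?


|⟨4⟩| = n / gcd(4, 52) = 52 / 4 = 13
H is normal (ℤ_52 is abelian).
|G/H| = |G| / |H| = 52 / 13 = 4

|G/H| = 4


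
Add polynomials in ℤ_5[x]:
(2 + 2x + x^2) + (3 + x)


Add coefficients mod 5:
x^0: 2 + 3 = 0 (mod 5)
x^1: 2 + 1 = 3 (mod 5)
x^2: 1 + 0 = 1 (mod 5)
Result: 3x + x^2

f + g = 3x + x^2


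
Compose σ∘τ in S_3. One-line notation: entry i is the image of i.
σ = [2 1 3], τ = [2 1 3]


σ∘τ: apply τ first, then σ
1 →τ 2 →σ 1
2 →τ 1 →σ 2
3 →τ 3 →σ 3

σ∘τ = [1 2 3]


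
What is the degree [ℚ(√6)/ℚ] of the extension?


√6 has minimal polynomial x² - 6 (irreducible over ℚ since 6 is squarefree)

[ℚ(√6)/ℚ] = 2


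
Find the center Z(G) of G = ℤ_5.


Z(G) = {g ∈ G | gx = xg for all x ∈ G}
ℤ_5 is abelian, so Z(G) = G

Z(ℤ_5) = ℤ_5


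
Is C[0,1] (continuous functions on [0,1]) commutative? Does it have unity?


pointwise +,× is commutative with unity (constant 1); but bump functions with disjoint support multiply to 0 — zero divisors, so not an integral domain
Commutative: Yes
Integral domain: No
Has unity: Yes

C[0,1] (continuous functions on [0,1]): Commutative=Yes, Unity=Yes


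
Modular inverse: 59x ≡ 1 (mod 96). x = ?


Use the extended Euclidean algorithm to write 1 = 59·s + 96·t; then s mod 96 is the inverse.
Euclidean algorithm:
  59 = 0·96 + 59
  96 = 1·59 + 37
  59 = 1·37 + 22
  37 = 1·22 + 15
  22 = 1·15 + 7
  15 = 2·7 + 1
  7 = 7·1 + 0
gcd(59,96) = 1
Back-substitution gives: 59·(-13) + 96·(8) = 1
So 59⁻¹ ≡ -13 ≡ 83 (mod 96)
Check: 59 × 83 = 4897 ≡ 1 (mod 96) ✓

59⁻¹ ≡ 83 (mod 96)


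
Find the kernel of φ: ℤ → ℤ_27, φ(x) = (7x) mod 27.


Kernel = preimage of identity
ker(φ) = {x ∈ ℤ : 7x ≡ 0 (mod 27)}. gcd(7,27) = 1, so 7x ≡ 0 (mod 27) ⟺ x ≡ 0 (mod 27/1 = 27). Hence ker(φ) = 27ℤ

ker(φ) = 27ℤ


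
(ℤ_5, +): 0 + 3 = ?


Operation: addition mod 5
0 + 3 = (a + b) mod 5 with a = 0, b = 3

0 + 3 = 3


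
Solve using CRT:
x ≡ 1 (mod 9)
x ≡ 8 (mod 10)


m₁ = 9, m₂ = 10, gcd = 1, so CRT applies. M = m₁·m₂ = 90
Let M₁ = M/m₁ = 10, M₂ = M/m₂ = 9
Find y₁ ≡ M₁⁻¹ (mod m₁): 10⁻¹ ≡ 1 (mod 9)
Find y₂ ≡ M₂⁻¹ (mod m₂): 9⁻¹ ≡ 9 (mod 10)
x = a₁·M₁·y₁ + a₂·M₂·y₂ = 1·10·1 + 8·9·9 = 658
Reduce mod 90: x ≡ 28
Check: 28 mod 9 = 1 ✓, 28 mod 10 = 8 ✓

x ≡ 28 (mod 90)


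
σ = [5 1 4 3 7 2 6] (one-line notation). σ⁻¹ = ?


To find σ⁻¹, swap domain and range:
σ(1) = 5 → σ⁻¹(5) = 1
σ(2) = 1 → σ⁻¹(1) = 2
σ(3) = 4 → σ⁻¹(4) = 3
σ(4) = 3 → σ⁻¹(3) = 4
σ(5) = 7 → σ⁻¹(7) = 5
σ(6) = 2 → σ⁻¹(2) = 6
σ(7) = 6 → σ⁻¹(6) = 7

σ⁻¹ = [2 6 4 3 1 7 5]


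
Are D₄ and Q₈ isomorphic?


Comparing D₄ and Q₈:
D₄ has 5 elements of order 2; Q₈ has only 1

No, D₄ ≇ Q₈


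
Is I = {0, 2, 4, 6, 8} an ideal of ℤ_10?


Check ideal conditions for I = {0, 2, 4, 6, 8} in ℤ_10:
(1) I is an additive subgroup? Yes
(2) For r ∈ ℤ_10 and a ∈ I: r·a ∈ I? Yes

Yes, I is an ideal of ℤ_10


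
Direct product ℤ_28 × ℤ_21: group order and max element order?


|ℤ_28 × ℤ_21| = 28 × 21 = 588
Max element order = lcm(28,21) = 84
Cyclic? No (gcd=7)

|ℤ_28×ℤ_21| = 588, max element order = 84


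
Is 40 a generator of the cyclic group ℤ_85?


g generates ℤ_n iff gcd(g, n) = 1
gcd(40, 85) = 5
Since gcd = 5 ≠ 1, ⟨40⟩ has order 17 < 85, so 40 is not a generator.

No, 40 does not generate ℤ_85


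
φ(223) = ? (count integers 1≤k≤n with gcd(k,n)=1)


Factor n: 223 = 223
φ(n) = n · ∏(1 - 1/p) over distinct primes p | n
φ(223) = 223 · (1 - 1/223) = 222

φ(223) = 222


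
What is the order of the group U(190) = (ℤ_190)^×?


U(n) is the group of units mod n; |U(n)| = φ(n)
|U(190)| = φ(190) = 72

|U(190) = (ℤ_190)^×| = 72


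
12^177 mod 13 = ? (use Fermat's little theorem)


Fermat's little theorem: if p is prime and gcd(a,p)=1, then a^(p-1) ≡ 1 (mod p)
p = 13 is prime, gcd(12,13) = 1
Reduce exponent: 177 mod 12 = 9
So 12^177 ≡ 12^9 (mod 13)
12^9 mod 13 = 12

12^177 ≡ 12 (mod 13)


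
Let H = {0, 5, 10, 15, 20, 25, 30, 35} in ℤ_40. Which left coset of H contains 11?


11 + H = {11 + h (mod 40) : h ∈ H}
11+0=11, 11+5=16, 11+10=21, 11+15=26, 11+20=31, 11+25=36, 11+30=1, 11+35=6
11 + H = {1, 6, 11, 16, 21, 26, 31, 36} = 1 + H

11 + H = {1, 6, 11, 16, 21, 26, 31, 36}


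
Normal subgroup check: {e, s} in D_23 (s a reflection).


H = {e, s} in D_23 (s a reflection)
r·s·r⁻¹ = sr⁻² ≠ s for n ≥ 3, so {e, s} is not closed under conjugation

No, not a normal subgroup


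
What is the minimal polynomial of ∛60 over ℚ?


∛60 satisfies x³ - 60 = 0, irreducible over ℚ (no rational root; 60 is not a perfect cube)

Minimal polynomial: x³ - 60


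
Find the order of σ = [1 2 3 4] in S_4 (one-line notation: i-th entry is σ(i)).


Cycle decomposition: identity (all elements fixed)
Order = 1 (identity has order 1)

ord(σ) = 1


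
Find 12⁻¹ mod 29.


Use the extended Euclidean algorithm to write 1 = 12·s + 29·t; then s mod 29 is the inverse.
Euclidean algorithm:
  12 = 0·29 + 12
  29 = 2·12 + 5
  12 = 2·5 + 2
  5 = 2·2 + 1
  2 = 2·1 + 0
gcd(12,29) = 1
Back-substitution gives: 12·(-12) + 29·(5) = 1
So 12⁻¹ ≡ -12 ≡ 17 (mod 29)
Check: 12 × 17 = 204 ≡ 1 (mod 29) ✓

12⁻¹ ≡ 17 (mod 29)


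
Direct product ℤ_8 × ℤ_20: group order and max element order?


|ℤ_8 × ℤ_20| = 8 × 20 = 160
Max element order = lcm(8,20) = 40
Cyclic? No (gcd=4)

|ℤ_8×ℤ_20| = 160, max element order = 40


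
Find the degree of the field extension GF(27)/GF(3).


GF(27) = GF(3^3), so the extension degree is 3

[GF(27)/GF(3)] = 3


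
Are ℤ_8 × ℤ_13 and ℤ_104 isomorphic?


Comparing ℤ_8 × ℤ_13 and ℤ_104:
gcd(8,13) = 1, so ℤ_8 × ℤ_13 ≅ ℤ_104 (CRT)

Yes, ℤ_8 × ℤ_13 ≅ ℤ_104


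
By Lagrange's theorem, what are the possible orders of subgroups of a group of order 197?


Lagrange's theorem: |H| divides |G|
|G| = 197
Divisors of 197: 1, 197

Possible subgroup orders: {1, 197}


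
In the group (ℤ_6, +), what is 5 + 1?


Operation: addition mod 6
5 + 1 = (a + b) mod 6 with a = 5, b = 1

5 + 1 = 0


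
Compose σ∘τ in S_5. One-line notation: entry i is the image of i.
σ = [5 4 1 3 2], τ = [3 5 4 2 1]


σ∘τ: apply τ first, then σ
1 →τ 3 →σ 1
2 →τ 5 →σ 2
3 →τ 4 →σ 3
4 →τ 2 →σ 4
5 →τ 1 →σ 5

σ∘τ = [1 2 3 4 5]


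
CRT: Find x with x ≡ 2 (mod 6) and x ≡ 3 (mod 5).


m₁ = 6, m₂ = 5, gcd = 1, so CRT applies. M = m₁·m₂ = 30
Let M₁ = M/m₁ = 5, M₂ = M/m₂ = 6
Find y₁ ≡ M₁⁻¹ (mod m₁): 5⁻¹ ≡ 5 (mod 6)
Find y₂ ≡ M₂⁻¹ (mod m₂): 6⁻¹ ≡ 1 (mod 5)
x = a₁·M₁·y₁ + a₂·M₂·y₂ = 2·5·5 + 3·6·1 = 68
Reduce mod 30: x ≡ 8
Check: 8 mod 6 = 2 ✓, 8 mod 5 = 3 ✓

x ≡ 8 (mod 30)


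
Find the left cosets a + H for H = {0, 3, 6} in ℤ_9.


H = {0, 3, 6}, |H| = 3
Number of cosets = |G|/|H| = 9/3 = 3
0 + H = {0, 3, 6}
1 + H = {1, 4, 7}
2 + H = {2, 5, 8}

Cosets: 0+H={0,3,6}; 1+H={1,4,7}; 2+H={2,5,8}


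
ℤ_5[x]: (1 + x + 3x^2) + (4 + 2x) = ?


Add coefficients mod 5:
x^0: 1 + 4 = 0 (mod 5)
x^1: 1 + 2 = 3 (mod 5)
x^2: 3 + 0 = 3 (mod 5)
Result: 3x + 3x^2

f + g = 3x + 3x^2


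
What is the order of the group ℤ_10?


ℤ_n has n elements.

|ℤ_10| = 10


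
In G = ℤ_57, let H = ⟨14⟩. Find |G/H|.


|⟨14⟩| = n / gcd(14, 57) = 57 / 1 = 57
H is normal (ℤ_57 is abelian).
|G/H| = |G| / |H| = 57 / 57 = 1

|G/H| = 1


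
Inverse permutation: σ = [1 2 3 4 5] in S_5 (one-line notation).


To find σ⁻¹, swap domain and range:
σ(1) = 1 → σ⁻¹(1) = 1
σ(2) = 2 → σ⁻¹(2) = 2
σ(3) = 3 → σ⁻¹(3) = 3
σ(4) = 4 → σ⁻¹(4) = 4
σ(5) = 5 → σ⁻¹(5) = 5

σ⁻¹ = [1 2 3 4 5]


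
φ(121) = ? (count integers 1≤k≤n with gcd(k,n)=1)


Factor n: 121 = 11^2
φ(n) = n · ∏(1 - 1/p) over distinct primes p | n
φ(121) = 121 · (1 - 1/11) = 110

φ(121) = 110


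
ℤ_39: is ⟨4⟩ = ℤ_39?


g generates ℤ_n iff gcd(g, n) = 1
gcd(4, 39) = 1
Since gcd = 1, 4 is a generator.

Yes, 4 generates ℤ_39


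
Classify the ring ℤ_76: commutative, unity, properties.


ℤ_76 is a commutative ring with unity 1; 76 = 2×38 is composite, so 2·38 ≡ 0 gives zero divisors (not an integral domain)
Commutative: Yes
Integral domain: No
Has unity: Yes

ℤ_76: Commutative=Yes, Unity=Yes


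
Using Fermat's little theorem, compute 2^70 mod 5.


Fermat's little theorem: if p is prime and gcd(a,p)=1, then a^(p-1) ≡ 1 (mod p)
p = 5 is prime, gcd(2,5) = 1
Reduce exponent: 70 mod 4 = 2
So 2^70 ≡ 2^2 (mod 5)
2^2 mod 5 = 4

2^70 ≡ 4 (mod 5)


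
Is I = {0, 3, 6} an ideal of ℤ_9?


Check ideal conditions for I = {0, 3, 6} in ℤ_9:
(1) I is an additive subgroup? Yes
(2) For r ∈ ℤ_9 and a ∈ I: r·a ∈ I? Yes

Yes, I is an ideal of ℤ_9


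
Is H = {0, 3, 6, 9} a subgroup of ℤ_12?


Subgroup test for H = {0, 3, 6, 9} in (ℤ_12, +):
(1) 0 ∈ H? Yes
(2) Closure: for all a,b ∈ H, (a+b) mod 12 ∈ H? Yes
(3) Inverses: for all a ∈ H, -a mod 12 ∈ H? Yes

Yes, H is a subgroup of ℤ_12


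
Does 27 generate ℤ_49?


g generates ℤ_n iff gcd(g, n) = 1
gcd(27, 49) = 1
Since gcd = 1, 27 is a generator.

Yes, 27 generates ℤ_49


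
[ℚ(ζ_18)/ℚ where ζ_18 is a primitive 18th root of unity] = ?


[ℚ(ζ_n):ℚ] = deg Φ_n(x) = φ(n). Here φ(18) = 6

[ℚ(ζ_18)/ℚ where ζ_18 is a primitive 18th root of unity] = 6


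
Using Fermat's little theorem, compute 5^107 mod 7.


Fermat's little theorem: if p is prime and gcd(a,p)=1, then a^(p-1) ≡ 1 (mod p)
p = 7 is prime, gcd(5,7) = 1
Reduce exponent: 107 mod 6 = 5
So 5^107 ≡ 5^5 (mod 7)
5^5 mod 7 = 3

5^107 ≡ 3 (mod 7)


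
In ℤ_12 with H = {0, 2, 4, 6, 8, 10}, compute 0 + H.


0 + H = {0 + h (mod 12) : h ∈ H}
0+0=0, 0+2=2, 0+4=4, 0+6=6, 0+8=8, 0+10=10

0 + H = {0, 2, 4, 6, 8, 10}


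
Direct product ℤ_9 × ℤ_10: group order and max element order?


|ℤ_9 × ℤ_10| = 9 × 10 = 90
Max element order = lcm(9,10) = 90
Cyclic? Yes (gcd=1)

|ℤ_9×ℤ_10| = 90, max element order = 90


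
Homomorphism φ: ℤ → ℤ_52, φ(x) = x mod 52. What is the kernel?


Kernel = preimage of identity
ker(φ) = {x ∈ ℤ : x ≡ 0 (mod 52)} = 52ℤ = {0, ±52, ±104, ...}

ker(φ) = 52ℤ


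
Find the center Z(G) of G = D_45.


Z(G) = {g ∈ G | gx = xg for all x ∈ G}
For odd n, Z(D_n) = {e}: no nontrivial rotation commutes with all reflections

Z(D_45) = {e}


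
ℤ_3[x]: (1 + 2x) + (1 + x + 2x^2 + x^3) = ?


Add coefficients mod 3:
x^0: 1 + 1 = 2 (mod 3)
x^1: 2 + 1 = 0 (mod 3)
x^2: 0 + 2 = 2 (mod 3)
x^3: 0 + 1 = 1 (mod 3)
Result: 2 + 2x^2 + x^3

f + g = 2 + 2x^2 + x^3


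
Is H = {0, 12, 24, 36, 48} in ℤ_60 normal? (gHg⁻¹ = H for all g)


H = {0, 12, 24, 36, 48} in ℤ_60
ℤ_60 is abelian; every subgroup of an abelian group is normal

Yes, normal subgroup


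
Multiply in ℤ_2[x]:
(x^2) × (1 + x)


Expand and collect like terms; reduce coefficients mod 2:
x^0: 0·1 = 0 ≡ 0 (mod 2)
x^1: 0·1 + 0·1 = 0 ≡ 0 (mod 2)
x^2: 0·1 + 1·1 = 1 ≡ 1 (mod 2)
x^3: 1·1 = 1 ≡ 1 (mod 2)
Result: x^2 + x^3

f · g = x^2 + x^3


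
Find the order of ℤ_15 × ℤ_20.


|A × B| = |A| · |B|
|ℤ_15 × ℤ_20| = 15 × 20 = 300

|ℤ_15 × ℤ_20| = 300


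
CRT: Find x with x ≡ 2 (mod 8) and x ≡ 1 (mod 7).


m₁ = 8, m₂ = 7, gcd = 1, so CRT applies. M = m₁·m₂ = 56
Let M₁ = M/m₁ = 7, M₂ = M/m₂ = 8
Find y₁ ≡ M₁⁻¹ (mod m₁): 7⁻¹ ≡ 7 (mod 8)
Find y₂ ≡ M₂⁻¹ (mod m₂): 8⁻¹ ≡ 1 (mod 7)
x = a₁·M₁·y₁ + a₂·M₂·y₂ = 2·7·7 + 1·8·1 = 106
Reduce mod 56: x ≡ 50
Check: 50 mod 8 = 2 ✓, 50 mod 7 = 1 ✓

x ≡ 50 (mod 56)


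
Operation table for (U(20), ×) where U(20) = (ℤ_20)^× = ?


Elements: {1, 3, 7, 9, 11, 13, 17, 19}
Operation: multiplication mod 20
Entry (a, b) = (a × b) mod 20

Cayley table:
   |  1 |  3 |  7 |  9 | 11 | 13 | 17 | 19
 1 |  1 |  3 |  7 |  9 | 11 | 13 | 17 | 19
 3 |  3 |  9 |  1 |  7 | 13 | 19 | 11 | 17
 7 |  7 |  1 |  9 |  3 | 17 | 11 | 19 | 13
 9 |  9 |  7 |  3 |  1 | 19 | 17 | 13 | 11
11 | 11 | 13 | 17 | 19 |  1 |  3 |  7 |  9
13 | 13 | 19 | 11 | 17 |  3 |  9 |  1 |  7
17 | 17 | 11 | 19 | 13 |  7 |  1 |  9 |  3
19 | 19 | 17 | 13 | 11 |  9 |  7 |  3 |  1


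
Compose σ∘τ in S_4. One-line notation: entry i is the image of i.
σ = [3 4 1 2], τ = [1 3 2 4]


σ∘τ: apply τ first, then σ
1 →τ 1 →σ 3
2 →τ 3 →σ 1
3 →τ 2 →σ 4
4 →τ 4 →σ 2

σ∘τ = [3 1 4 2]


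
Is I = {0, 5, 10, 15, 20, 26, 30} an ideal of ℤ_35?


Check ideal conditions for I = {0, 5, 10, 15, 20, 26, 30} in ℤ_35:
(1) I is an additive subgroup? No
(2) For r ∈ ℤ_35 and a ∈ I: r·a ∈ I? No  [counterexample: r=2, a=26, r·a mod 35 = 17 ∉ I]

No, I is not an ideal of ℤ_35


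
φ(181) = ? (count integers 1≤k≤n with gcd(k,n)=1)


Factor n: 181 = 181
φ(n) = n · ∏(1 - 1/p) over distinct primes p | n
φ(181) = 181 · (1 - 1/181) = 180

φ(181) = 180


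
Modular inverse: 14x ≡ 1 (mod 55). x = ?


Use the extended Euclidean algorithm to write 1 = 14·s + 55·t; then s mod 55 is the inverse.
Euclidean algorithm:
  14 = 0·55 + 14
  55 = 3·14 + 13
  14 = 1·13 + 1
  13 = 13·1 + 0
gcd(14,55) = 1
Back-substitution gives: 14·(4) + 55·(-1) = 1
So 14⁻¹ ≡ 4 ≡ 4 (mod 55)
Check: 14 × 4 = 56 ≡ 1 (mod 55) ✓

14⁻¹ ≡ 4 (mod 55)


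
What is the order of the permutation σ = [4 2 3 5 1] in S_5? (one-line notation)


Cycle decomposition: (1 4 5)
Cycle lengths: 3
Order = lcm(3) = 3

ord(σ) = 3


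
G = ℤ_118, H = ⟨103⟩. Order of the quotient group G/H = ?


|⟨103⟩| = n / gcd(103, 118) = 118 / 1 = 118
H is normal (ℤ_118 is abelian).
|G/H| = |G| / |H| = 118 / 118 = 1

|G/H| = 1


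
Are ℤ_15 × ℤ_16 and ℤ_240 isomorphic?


Comparing ℤ_15 × ℤ_16 and ℤ_240:
gcd(15,16) = 1, so ℤ_15 × ℤ_16 ≅ ℤ_240 (CRT)

Yes, ℤ_15 × ℤ_16 ≅ ℤ_240


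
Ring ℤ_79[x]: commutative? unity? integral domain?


ℤ_79 is a field (n prime), so ℤ_79[x] is a commutative integral domain with unity
Commutative: Yes
Integral domain: Yes
Has unity: Yes

ℤ_79[x]: Commutative=Yes, Unity=Yes


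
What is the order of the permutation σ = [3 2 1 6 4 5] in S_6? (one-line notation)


Cycle decomposition: (1 3) (4 6 5)
Cycle lengths: 2, 3
Order = lcm(2, 3) = 6

ord(σ) = 6


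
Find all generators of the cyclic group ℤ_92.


g generates ℤ_n iff gcd(g,n) = 1
Prime factors of 92: 2, 23
Generators are g ∈ {1,...,91} not divisible by any of these primes.
Generators: {1, 3, 5, 7, 9, 11, 13, 15, 17, 19, 21, 25, 27, 29, 31, 33, 35, 37, 39, 41, 43, 45, 47, 49, 51, 53, 55, 57, 59, 61, 63, 65, 67, 71, 73, 75, 77, 79, 81, 83, 85, 87, 89, 91}
Number of generators = φ(92) = 44

Generators of ℤ_92 = {1, 3, 5, 7, 9, 11, 13, 15, 17, 19, 21, 25, 27, 29, 31, 33, 35, 37, 39, 41, 43, 45, 47, 49, 51, 53, 55, 57, 59, 61, 63, 65, 67, 71, 73, 75, 77, 79, 81, 83, 85, 87, 89, 91}


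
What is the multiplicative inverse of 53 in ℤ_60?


Use the extended Euclidean algorithm to write 1 = 53·s + 60·t; then s mod 60 is the inverse.
Euclidean algorithm:
  53 = 0·60 + 53
  60 = 1·53 + 7
  53 = 7·7 + 4
  7 = 1·4 + 3
  4 = 1·3 + 1
  3 = 3·1 + 0
gcd(53,60) = 1
Back-substitution gives: 53·(17) + 60·(-15) = 1
So 53⁻¹ ≡ 17 ≡ 17 (mod 60)
Check: 53 × 17 = 901 ≡ 1 (mod 60) ✓

53⁻¹ ≡ 17 (mod 60)


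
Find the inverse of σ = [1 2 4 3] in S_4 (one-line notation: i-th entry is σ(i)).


To find σ⁻¹, swap domain and range:
σ(1) = 1 → σ⁻¹(1) = 1
σ(2) = 2 → σ⁻¹(2) = 2
σ(3) = 4 → σ⁻¹(4) = 3
σ(4) = 3 → σ⁻¹(3) = 4

σ⁻¹ = [1 2 4 3]


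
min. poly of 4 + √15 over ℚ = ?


Let α = 4 + √15. Then α - 4 = √15, so (α - 4)² = 15, giving α² - 8α + 1 = 0. Degree 2 and α ∉ ℚ, so this is the minimal polynomial.

Minimal polynomial: x² - 8x + 1


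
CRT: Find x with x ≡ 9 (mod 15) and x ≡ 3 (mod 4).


m₁ = 15, m₂ = 4, gcd = 1, so CRT applies. M = m₁·m₂ = 60
Let M₁ = M/m₁ = 4, M₂ = M/m₂ = 15
Find y₁ ≡ M₁⁻¹ (mod m₁): 4⁻¹ ≡ 4 (mod 15)
Find y₂ ≡ M₂⁻¹ (mod m₂): 15⁻¹ ≡ 3 (mod 4)
x = a₁·M₁·y₁ + a₂·M₂·y₂ = 9·4·4 + 3·15·3 = 279
Reduce mod 60: x ≡ 39
Check: 39 mod 15 = 9 ✓, 39 mod 4 = 3 ✓

x ≡ 39 (mod 60)


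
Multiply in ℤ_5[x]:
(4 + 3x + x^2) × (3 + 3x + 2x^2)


Expand and collect like terms; reduce coefficients mod 5:
x^0: 4·3 = 12 ≡ 2 (mod 5)
x^1: 4·3 + 3·3 = 21 ≡ 1 (mod 5)
x^2: 4·2 + 3·3 + 1·3 = 20 ≡ 0 (mod 5)
x^3: 3·2 + 1·3 = 9 ≡ 4 (mod 5)
x^4: 1·2 = 2 ≡ 2 (mod 5)
Result: 2 + x + 4x^3 + 2x^4

f · g = 2 + x + 4x^3 + 2x^4


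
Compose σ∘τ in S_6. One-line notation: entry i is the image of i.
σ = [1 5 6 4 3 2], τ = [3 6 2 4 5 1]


σ∘τ: apply τ first, then σ
1 →τ 3 →σ 6
2 →τ 6 →σ 2
3 →τ 2 →σ 5
4 →τ 4 →σ 4
5 →τ 5 →σ 3
6 →τ 1 →σ 1

σ∘τ = [6 2 5 4 3 1]


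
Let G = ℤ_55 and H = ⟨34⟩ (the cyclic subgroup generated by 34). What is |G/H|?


|⟨34⟩| = n / gcd(34, 55) = 55 / 1 = 55
H is normal (ℤ_55 is abelian).
|G/H| = |G| / |H| = 55 / 55 = 1

|G/H| = 1


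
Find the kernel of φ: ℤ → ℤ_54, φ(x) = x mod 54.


Kernel = preimage of identity
ker(φ) = {x ∈ ℤ : x ≡ 0 (mod 54)} = 54ℤ = {0, ±54, ±108, ...}

ker(φ) = 54ℤ


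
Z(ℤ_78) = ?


Z(G) = {g ∈ G | gx = xg for all x ∈ G}
ℤ_78 is abelian, so Z(G) = G

Z(ℤ_78) = ℤ_78


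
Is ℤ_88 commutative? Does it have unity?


ℤ_88 is a commutative ring with unity 1; 88 = 2×44 is composite, so 2·44 ≡ 0 gives zero divisors (not an integral domain)
Commutative: Yes
Integral domain: No
Has unity: Yes

ℤ_88: Commutative=Yes, Unity=Yes


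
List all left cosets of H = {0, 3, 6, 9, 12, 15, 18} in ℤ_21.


H = {0, 3, 6, 9, 12, 15, 18}, |H| = 7
Number of cosets = |G|/|H| = 21/7 = 3
0 + H = {0, 3, 6, 9, 12, 15, 18}
1 + H = {1, 4, 7, 10, 13, 16, 19}
2 + H = {2, 5, 8, 11, 14, 17, 20}

Cosets: 0+H={0,3,6,9,12,15,18}; 1+H={1,4,7,10,13,16,19}; 2+H={2,5,8,11,14,17,20}


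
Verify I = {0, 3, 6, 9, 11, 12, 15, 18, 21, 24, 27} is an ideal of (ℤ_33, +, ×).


Check ideal conditions for I = {0, 3, 6, 9, 11, 12, 15, 18, 21, 24, 27} in ℤ_33:
(1) I is an additive subgroup? No
(2) For r ∈ ℤ_33 and a ∈ I: r·a ∈ I? No  [counterexample: r=2, a=11, r·a mod 33 = 22 ∉ I]

No, I is not an ideal of ℤ_33


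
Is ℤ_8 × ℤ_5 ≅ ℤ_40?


Comparing ℤ_8 × ℤ_5 and ℤ_40:
gcd(8,5) = 1, so ℤ_8 × ℤ_5 ≅ ℤ_40 (CRT)

Yes, ℤ_8 × ℤ_5 ≅ ℤ_40


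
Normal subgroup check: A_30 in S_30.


H = A_30 in S_30
A_30 has index 2 in S_30, and every subgroup of index 2 is normal

Yes, normal subgroup


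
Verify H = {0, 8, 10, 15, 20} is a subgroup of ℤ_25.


Subgroup test for H = {0, 8, 10, 15, 20} in (ℤ_25, +):
(1) 0 ∈ H? Yes
(2) Closure: for all a,b ∈ H, (a+b) mod 25 ∈ H? No  [counterexample: 8 + 8 = 16 ∉ H]
(3) Inverses: for all a ∈ H, -a mod 25 ∈ H? No

No, H is not a subgroup of ℤ_25


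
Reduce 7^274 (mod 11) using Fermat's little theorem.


Fermat's little theorem: if p is prime and gcd(a,p)=1, then a^(p-1) ≡ 1 (mod p)
p = 11 is prime, gcd(7,11) = 1
Reduce exponent: 274 mod 10 = 4
So 7^274 ≡ 7^4 (mod 11)
7^4 mod 11 = 3

7^274 ≡ 3 (mod 11)


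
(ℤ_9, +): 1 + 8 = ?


Operation: addition mod 9
1 + 8 = (a + b) mod 9 with a = 1, b = 8

1 + 8 = 0


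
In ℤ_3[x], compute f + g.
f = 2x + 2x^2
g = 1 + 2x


Add coefficients mod 3:
x^0: 0 + 1 = 1 (mod 3)
x^1: 2 + 2 = 1 (mod 3)
x^2: 2 + 0 = 2 (mod 3)
Result: 1 + x + 2x^2

f + g = 1 + x + 2x^2


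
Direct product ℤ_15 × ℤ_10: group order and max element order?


|ℤ_15 × ℤ_10| = 15 × 10 = 150
Max element order = lcm(15,10) = 30
Cyclic? No (gcd=5)

|ℤ_15×ℤ_10| = 150, max element order = 30


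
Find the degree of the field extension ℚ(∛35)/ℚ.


∛35 has minimal polynomial x³ - 35 (irreducible over ℚ since 35 is not a perfect cube)

[ℚ(∛35)/ℚ] = 3


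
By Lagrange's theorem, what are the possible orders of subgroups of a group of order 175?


Lagrange's theorem: |H| divides |G|
|G| = 175
Divisors of 175: 1, 5, 7, 25, 35, 175

Possible subgroup orders: {1, 5, 7, 25, 35, 175}


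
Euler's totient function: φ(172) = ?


Factor n: 172 = 2^2 × 43
φ(n) = n · ∏(1 - 1/p) over distinct primes p | n
φ(172) = 172 · (1 - 1/2) · (1 - 1/43) = 84

φ(172) = 84


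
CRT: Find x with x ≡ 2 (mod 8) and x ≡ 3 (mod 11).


m₁ = 8, m₂ = 11, gcd = 1, so CRT applies. M = m₁·m₂ = 88
Let M₁ = M/m₁ = 11, M₂ = M/m₂ = 8
Find y₁ ≡ M₁⁻¹ (mod m₁): 11⁻¹ ≡ 3 (mod 8)
Find y₂ ≡ M₂⁻¹ (mod m₂): 8⁻¹ ≡ 7 (mod 11)
x = a₁·M₁·y₁ + a₂·M₂·y₂ = 2·11·3 + 3·8·7 = 234
Reduce mod 88: x ≡ 58
Check: 58 mod 8 = 2 ✓, 58 mod 11 = 3 ✓

x ≡ 58 (mod 88)


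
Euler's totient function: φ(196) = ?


Factor n: 196 = 2^2 × 7^2
φ(n) = n · ∏(1 - 1/p) over distinct primes p | n
φ(196) = 196 · (1 - 1/2) · (1 - 1/7) = 84

φ(196) = 84


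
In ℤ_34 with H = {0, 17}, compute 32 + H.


32 + H = {32 + h (mod 34) : h ∈ H}
32+0=32, 32+17=15
32 + H = {15, 32} = 15 + H

32 + H = {15, 32}


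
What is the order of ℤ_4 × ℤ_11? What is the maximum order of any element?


|ℤ_4 × ℤ_11| = 4 × 11 = 44
Max element order = lcm(4,11) = 44
Cyclic? Yes (gcd=1)

|ℤ_4×ℤ_11| = 44, max element order = 44


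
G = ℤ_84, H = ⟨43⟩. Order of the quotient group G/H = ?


|⟨43⟩| = n / gcd(43, 84) = 84 / 1 = 84
H is normal (ℤ_84 is abelian).
|G/H| = |G| / |H| = 84 / 84 = 1

|G/H| = 1


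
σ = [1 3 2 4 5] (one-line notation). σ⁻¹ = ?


To find σ⁻¹, swap domain and range:
σ(1) = 1 → σ⁻¹(1) = 1
σ(2) = 3 → σ⁻¹(3) = 2
σ(3) = 2 → σ⁻¹(2) = 3
σ(4) = 4 → σ⁻¹(4) = 4
σ(5) = 5 → σ⁻¹(5) = 5

σ⁻¹ = [1 3 2 4 5]


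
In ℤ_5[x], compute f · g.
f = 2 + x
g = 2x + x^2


Expand and collect like terms; reduce coefficients mod 5:
x^0: 2·0 = 0 ≡ 0 (mod 5)
x^1: 2·2 + 1·0 = 4 ≡ 4 (mod 5)
x^2: 2·1 + 1·2 = 4 ≡ 4 (mod 5)
x^3: 1·1 = 1 ≡ 1 (mod 5)
Result: 4x + 4x^2 + x^3

f · g = 4x + 4x^2 + x^3


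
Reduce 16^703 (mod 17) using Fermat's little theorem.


Fermat's little theorem: if p is prime and gcd(a,p)=1, then a^(p-1) ≡ 1 (mod p)
p = 17 is prime, gcd(16,17) = 1
Reduce exponent: 703 mod 16 = 15
So 16^703 ≡ 16^15 (mod 17)
16^15 mod 17 = 16

16^703 ≡ 16 (mod 17)


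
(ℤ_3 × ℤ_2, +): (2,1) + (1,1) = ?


Operation: componentwise addition mod (3, 2)
(2,1) + (1,1) = ((a₁+b₁) mod 3, (a₂+b₂) mod 2) with a = (2,1), b = (1,1)

(2,1) + (1,1) = (0,0)


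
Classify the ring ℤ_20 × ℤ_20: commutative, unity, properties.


Direct product ring; commutative with unity (1,1); but (1,0)·(0,1) = (0,0) gives zero divisors, so not an integral domain
Commutative: Yes
Integral domain: No
Has unity: Yes

ℤ_20 × ℤ_20: Commutative=Yes, Unity=Yes


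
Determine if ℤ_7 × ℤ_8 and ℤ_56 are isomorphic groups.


Comparing ℤ_7 × ℤ_8 and ℤ_56:
gcd(7,8) = 1, so ℤ_7 × ℤ_8 ≅ ℤ_56 (CRT)

Yes, ℤ_7 × ℤ_8 ≅ ℤ_56


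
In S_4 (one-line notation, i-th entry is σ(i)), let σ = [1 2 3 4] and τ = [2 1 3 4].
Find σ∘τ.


σ∘τ: apply τ first, then σ
1 →τ 2 →σ 2
2 →τ 1 →σ 1
3 →τ 3 →σ 3
4 →τ 4 →σ 4

σ∘τ = [2 1 3 4]


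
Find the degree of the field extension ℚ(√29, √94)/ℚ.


[ℚ(√29,√94):ℚ] = [ℚ(√29,√94):ℚ(√29)]·[ℚ(√29):ℚ] = 2·2 = 4

[ℚ(√29, √94)/ℚ] = 4


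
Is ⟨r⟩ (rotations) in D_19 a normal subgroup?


H = ⟨r⟩ (rotations) in D_19
The rotation subgroup ⟨r⟩ has index 2 in D_19, so it is normal

Yes, normal subgroup


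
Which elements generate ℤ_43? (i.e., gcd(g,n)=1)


g generates ℤ_n iff gcd(g,n) = 1
Prime factors of 43: 43
Generators are g ∈ {1,...,42} not divisible by any of these primes.
Generators: {1, 2, 3, 4, 5, 6, 7, 8, 9, 10, 11, 12, 13, 14, 15, 16, 17, 18, 19, 20, 21, 22, 23, 24, 25, 26, 27, 28, 29, 30, 31, 32, 33, 34, 35, 36, 37, 38, 39, 40, 41, 42}
Number of generators = φ(43) = 42

Generators of ℤ_43 = {1, 2, 3, 4, 5, 6, 7, 8, 9, 10, 11, 12, 13, 14, 15, 16, 17, 18, 19, 20, 21, 22, 23, 24, 25, 26, 27, 28, 29, 30, 31, 32, 33, 34, 35, 36, 37, 38, 39, 40, 41, 42}


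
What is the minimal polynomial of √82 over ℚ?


√82 satisfies x² - 82 = 0, irreducible over ℚ since 82 is squarefree

Minimal polynomial: x² - 82


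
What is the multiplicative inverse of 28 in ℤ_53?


Use the extended Euclidean algorithm to write 1 = 28·s + 53·t; then s mod 53 is the inverse.
Euclidean algorithm:
  28 = 0·53 + 28
  53 = 1·28 + 25
  28 = 1·25 + 3
  25 = 8·3 + 1
  3 = 3·1 + 0
gcd(28,53) = 1
Back-substitution gives: 28·(-17) + 53·(9) = 1
So 28⁻¹ ≡ -17 ≡ 36 (mod 53)
Check: 28 × 36 = 1008 ≡ 1 (mod 53) ✓

28⁻¹ ≡ 36 (mod 53)


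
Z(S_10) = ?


Z(G) = {g ∈ G | gx = xg for all x ∈ G}
S_n is non-abelian for n ≥ 3; Z(S_10) is trivial

Z(S_10) = {e}


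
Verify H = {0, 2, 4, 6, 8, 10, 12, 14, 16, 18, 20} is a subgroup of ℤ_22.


Subgroup test for H = {0, 2, 4, 6, 8, 10, 12, 14, 16, 18, 20} in (ℤ_22, +):
(1) 0 ∈ H? Yes
(2) Closure: for all a,b ∈ H, (a+b) mod 22 ∈ H? Yes
(3) Inverses: for all a ∈ H, -a mod 22 ∈ H? Yes

Yes, H is a subgroup of ℤ_22


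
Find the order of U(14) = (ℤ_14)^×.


U(n) is the group of units mod n; |U(n)| = φ(n)
|U(14)| = φ(14) = 6

|U(14) = (ℤ_14)^×| = 6


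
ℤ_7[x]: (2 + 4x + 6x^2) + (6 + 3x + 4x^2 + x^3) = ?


Add coefficients mod 7:
x^0: 2 + 6 = 1 (mod 7)
x^1: 4 + 3 = 0 (mod 7)
x^2: 6 + 4 = 3 (mod 7)
x^3: 0 + 1 = 1 (mod 7)
Result: 1 + 3x^2 + x^3

f + g = 1 + 3x^2 + x^3


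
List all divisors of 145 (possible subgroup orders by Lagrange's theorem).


Lagrange's theorem: |H| divides |G|
|G| = 145
Divisors of 145: 1, 5, 29, 145

Possible subgroup orders: {1, 5, 29, 145}


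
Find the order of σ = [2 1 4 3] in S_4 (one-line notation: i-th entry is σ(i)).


Cycle decomposition: (1 2) (3 4)
Cycle lengths: 2, 2
Order = lcm(2, 2) = 2

ord(σ) = 2


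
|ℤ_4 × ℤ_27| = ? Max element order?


|ℤ_4 × ℤ_27| = 4 × 27 = 108
Max element order = lcm(4,27) = 108
Cyclic? Yes (gcd=1)

|ℤ_4×ℤ_27| = 108, max element order = 108


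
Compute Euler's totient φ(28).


φ(n) = count of k ∈ {1,...,n} with gcd(k,n)=1
Coprimes to 28: {1, 3, 5, 9, 11, 13, 15, 17, 19, 23, 25, 27}
Count: 12

φ(28) = 12


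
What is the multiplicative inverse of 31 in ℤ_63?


Use the extended Euclidean algorithm to write 1 = 31·s + 63·t; then s mod 63 is the inverse.
Euclidean algorithm:
  31 = 0·63 + 31
  63 = 2·31 + 1
  31 = 31·1 + 0
gcd(31,63) = 1
Back-substitution gives: 31·(-2) + 63·(1) = 1
So 31⁻¹ ≡ -2 ≡ 61 (mod 63)
Check: 31 × 61 = 1891 ≡ 1 (mod 63) ✓

31⁻¹ ≡ 61 (mod 63)


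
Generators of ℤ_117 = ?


g generates ℤ_n iff gcd(g,n) = 1
Prime factors of 117: 3, 13
Generators are g ∈ {1,...,116} not divisible by any of these primes.
Generators: {1, 2, 4, 5, 7, 8, 10, 11, 14, 16, 17, 19, 20, 22, 23, 25, 28, 29, 31, 32, 34, 35, 37, 38, 40, 41, 43, 44, 46, 47, 49, 50, 53, 55, 56, 58, 59, 61, 62, 64, 67, 68, 70, 71, 73, 74, 76, 77, 79, 80, 82, 83, 85, 86, 88, 89, 92, 94, 95, 97, 98, 100, 101, 103, 106, 107, 109, 110, 112, 113, 115, 116}
Number of generators = φ(117) = 72

Generators of ℤ_117 = {1, 2, 4, 5, 7, 8, 10, 11, 14, 16, 17, 19, 20, 22, 23, 25, 28, 29, 31, 32, 34, 35, 37, 38, 40, 41, 43, 44, 46, 47, 49, 50, 53, 55, 56, 58, 59, 61, 62, 64, 67, 68, 70, 71, 73, 74, 76, 77, 79, 80, 82, 83, 85, 86, 88, 89, 92, 94, 95, 97, 98, 100, 101, 103, 106, 107, 109, 110, 112, 113, 115, 116}


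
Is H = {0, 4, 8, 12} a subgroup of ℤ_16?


Subgroup test for H = {0, 4, 8, 12} in (ℤ_16, +):
(1) 0 ∈ H? Yes
(2) Closure: for all a,b ∈ H, (a+b) mod 16 ∈ H? Yes
(3) Inverses: for all a ∈ H, -a mod 16 ∈ H? Yes

Yes, H is a subgroup of ℤ_16


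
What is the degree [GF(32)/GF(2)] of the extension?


GF(32) = GF(2^5), so the extension degree is 5

[GF(32)/GF(2)] = 5


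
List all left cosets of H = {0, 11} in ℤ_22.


H = {0, 11}, |H| = 2
Number of cosets = |G|/|H| = 22/2 = 11
0 + H = {0, 11}
1 + H = {1, 12}
2 + H = {2, 13}
3 + H = {3, 14}
4 + H = {4, 15}
5 + H = {5, 16}
6 + H = {6, 17}
7 + H = {7, 18}
8 + H = {8, 19}
9 + H = {9, 20}
10 + H = {10, 21}

Cosets: 0+H={0,11}; 1+H={1,12}; 2+H={2,13}; 3+H={3,14}; 4+H={4,15}; 5+H={5,16}; 6+H={6,17}; 7+H={7,18}; 8+H={8,19}; 9+H={9,20}; 10+H={10,21}


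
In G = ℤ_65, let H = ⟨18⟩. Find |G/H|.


|⟨18⟩| = n / gcd(18, 65) = 65 / 1 = 65
H is normal (ℤ_65 is abelian).
|G/H| = |G| / |H| = 65 / 65 = 1

|G/H| = 1


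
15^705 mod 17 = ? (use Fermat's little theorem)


Fermat's little theorem: if p is prime and gcd(a,p)=1, then a^(p-1) ≡ 1 (mod p)
p = 17 is prime, gcd(15,17) = 1
Reduce exponent: 705 mod 16 = 1
So 15^705 ≡ 15^1 (mod 17)
15^1 mod 17 = 15

15^705 ≡ 15 (mod 17)


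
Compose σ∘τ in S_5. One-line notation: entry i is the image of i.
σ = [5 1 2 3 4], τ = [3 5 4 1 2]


σ∘τ: apply τ first, then σ
1 →τ 3 →σ 2
2 →τ 5 →σ 4
3 →τ 4 →σ 3
4 →τ 1 →σ 5
5 →τ 2 →σ 1

σ∘τ = [2 4 3 5 1]


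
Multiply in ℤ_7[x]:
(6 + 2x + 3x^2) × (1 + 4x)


Expand and collect like terms; reduce coefficients mod 7:
x^0: 6·1 = 6 ≡ 6 (mod 7)
x^1: 6·4 + 2·1 = 26 ≡ 5 (mod 7)
x^2: 2·4 + 3·1 = 11 ≡ 4 (mod 7)
x^3: 3·4 = 12 ≡ 5 (mod 7)
Result: 6 + 5x + 4x^2 + 5x^3

f · g = 6 + 5x + 4x^2 + 5x^3


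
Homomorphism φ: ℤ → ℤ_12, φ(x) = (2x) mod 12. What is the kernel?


Kernel = preimage of identity
ker(φ) = {x ∈ ℤ : 2x ≡ 0 (mod 12)}. gcd(2,12) = 2, so 2x ≡ 0 (mod 12) ⟺ x ≡ 0 (mod 12/2 = 6). Hence ker(φ) = 6ℤ

ker(φ) = 6ℤ
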